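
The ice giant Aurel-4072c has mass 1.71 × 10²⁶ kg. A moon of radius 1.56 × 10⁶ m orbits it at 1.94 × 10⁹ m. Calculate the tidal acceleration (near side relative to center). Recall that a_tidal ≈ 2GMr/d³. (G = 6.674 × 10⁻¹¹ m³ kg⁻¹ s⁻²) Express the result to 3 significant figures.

Since r ≪ d, expand the inverse-square field across one radius to get the leading 2GMr/d³ term.
Δg = 2GMr/d³
   = 2 × (6.674 × 10⁻¹¹) × (1.71 × 10²⁶) × (1.56 × 10⁶) / (1.94 × 10⁹)³
   = 4.88 × 10⁻⁶ m/s²

4.88 × 10⁻⁶ m/s²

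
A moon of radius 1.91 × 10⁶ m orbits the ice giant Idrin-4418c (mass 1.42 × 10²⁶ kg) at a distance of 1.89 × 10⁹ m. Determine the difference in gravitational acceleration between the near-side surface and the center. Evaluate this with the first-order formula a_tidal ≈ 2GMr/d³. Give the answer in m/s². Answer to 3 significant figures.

5.36 × 10⁻⁶ m/s²

a_tidal = 2GMr/d³
        = 2 × (6.674 × 10⁻¹¹) × (1.42 × 10²⁶) × (1.91 × 10⁶) / (1.89 × 10⁹)³
        = 5.36 × 10⁻⁶ m/s²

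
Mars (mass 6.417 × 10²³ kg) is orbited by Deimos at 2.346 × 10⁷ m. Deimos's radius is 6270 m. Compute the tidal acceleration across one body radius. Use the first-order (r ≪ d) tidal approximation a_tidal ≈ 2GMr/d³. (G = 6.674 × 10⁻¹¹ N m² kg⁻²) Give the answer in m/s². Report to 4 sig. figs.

Δg = 2GMr/d³
   = 2 × (6.674 × 10⁻¹¹) × (6.417 × 10²³) × (6270) / (2.346 × 10⁷)³
   = 4.159 × 10⁻⁵ m/s²

4.159 × 10⁻⁵ m/s²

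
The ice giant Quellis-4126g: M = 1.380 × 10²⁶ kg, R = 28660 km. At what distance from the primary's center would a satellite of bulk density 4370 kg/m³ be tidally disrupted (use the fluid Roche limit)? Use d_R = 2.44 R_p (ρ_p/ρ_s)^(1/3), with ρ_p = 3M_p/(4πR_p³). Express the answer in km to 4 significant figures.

ρ_p = 3M_p/(4πR_p³) = 3 × (1.380 × 10²⁶) / (4π × (2.866 × 10⁷ m)³) = 1399 kg/m³
d_R = 2.44 × 28660 km × (1399/4370)^(1/3)
    = 47840 km

47840 km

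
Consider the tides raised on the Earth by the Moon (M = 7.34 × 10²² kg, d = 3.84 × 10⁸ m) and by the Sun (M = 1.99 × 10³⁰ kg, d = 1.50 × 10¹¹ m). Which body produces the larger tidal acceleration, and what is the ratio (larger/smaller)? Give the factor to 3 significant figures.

The Moon, by a factor of ≈ 2.20

Tidal acceleration ∝ M/d³, so compare M/d³ for each.
The Moon: (7.34 × 10²²) / (3.84 × 10⁸)³ = 1.296 × 10⁻³
The Sun: (1.99 × 10³⁰) / (1.50 × 10¹¹)³ = 5.896 × 10⁻⁴
Ratio (larger/smaller) = 2.20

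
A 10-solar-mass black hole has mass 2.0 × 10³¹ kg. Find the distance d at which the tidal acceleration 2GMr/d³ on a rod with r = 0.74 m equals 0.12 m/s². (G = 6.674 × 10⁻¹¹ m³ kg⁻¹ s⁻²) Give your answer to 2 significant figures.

2.5 × 10⁷ m

2GMr/d³ = a_tidal  ⇒  d = (2GMr / a_tidal)^(1/3)
d = (2 × 6.674×10⁻¹¹ × (2.0 × 10³¹) × (0.74) / (0.12))^(1/3)
  = 2.5 × 10⁷ m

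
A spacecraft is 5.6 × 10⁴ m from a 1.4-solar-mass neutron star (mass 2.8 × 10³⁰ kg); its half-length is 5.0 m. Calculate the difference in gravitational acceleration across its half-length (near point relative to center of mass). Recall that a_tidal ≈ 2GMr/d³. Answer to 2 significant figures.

Since r ≪ d, expand the inverse-square field across one radius to get the leading 2GMr/d³ term.
a_tidal = 2GMr/d³
        = 2 × (6.674 × 10⁻¹¹) × (2.8 × 10³⁰) × (5.0) / (5.6 × 10⁴)³
        = 1.1 × 10⁷ m/s²

1.1 × 10⁷ m/s²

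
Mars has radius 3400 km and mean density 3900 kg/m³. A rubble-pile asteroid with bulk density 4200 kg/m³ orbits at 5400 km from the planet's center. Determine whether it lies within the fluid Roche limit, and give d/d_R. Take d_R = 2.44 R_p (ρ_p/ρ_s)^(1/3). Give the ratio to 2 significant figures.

inside; d/d_R ≈ 0.67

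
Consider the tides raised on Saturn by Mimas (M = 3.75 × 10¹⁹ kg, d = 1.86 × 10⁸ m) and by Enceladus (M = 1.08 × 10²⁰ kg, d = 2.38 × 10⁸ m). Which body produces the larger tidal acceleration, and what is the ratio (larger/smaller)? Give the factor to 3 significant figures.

Compare M/d³ for the two perturbers:
Mimas: (3.75 × 10¹⁹) / (1.86 × 10⁸)³ = 5.828 × 10⁻⁶
Enceladus: (1.08 × 10²⁰) / (2.38 × 10⁸)³ = 8.011 × 10⁻⁶
Ratio (larger/smaller) = 1.37

Enceladus, by a factor of ≈ 1.37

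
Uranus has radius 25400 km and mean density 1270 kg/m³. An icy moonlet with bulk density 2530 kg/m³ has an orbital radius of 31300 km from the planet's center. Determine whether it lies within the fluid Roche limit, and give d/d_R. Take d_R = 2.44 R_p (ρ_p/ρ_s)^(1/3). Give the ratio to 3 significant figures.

inside; d/d_R ≈ 0.635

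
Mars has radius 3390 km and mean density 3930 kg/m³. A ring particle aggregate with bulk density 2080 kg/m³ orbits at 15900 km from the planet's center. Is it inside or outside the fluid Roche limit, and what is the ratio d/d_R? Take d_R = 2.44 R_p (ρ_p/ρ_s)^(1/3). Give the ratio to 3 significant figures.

d_R = 2.44 × (3390 km) × (3930/2080)^(1/3) = 10230 km
d/d_R = (15900) / (10230) = 1.55
Since d/d_R > 1, the body is outside the Roche limit.

outside; d/d_R ≈ 1.55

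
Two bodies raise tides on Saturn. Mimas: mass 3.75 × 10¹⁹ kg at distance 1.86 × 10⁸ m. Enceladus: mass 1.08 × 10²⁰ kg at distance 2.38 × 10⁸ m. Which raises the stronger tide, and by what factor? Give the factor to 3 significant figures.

Tidal stretch scales as M/d³; compute that for each body.
Mimas: (3.75 × 10¹⁹) / (1.86 × 10⁸)³ = 5.828 × 10⁻⁶
Enceladus: (1.08 × 10²⁰) / (2.38 × 10⁸)³ = 8.011 × 10⁻⁶
Ratio (larger/smaller) = 1.37

Enceladus, by a factor of ≈ 1.37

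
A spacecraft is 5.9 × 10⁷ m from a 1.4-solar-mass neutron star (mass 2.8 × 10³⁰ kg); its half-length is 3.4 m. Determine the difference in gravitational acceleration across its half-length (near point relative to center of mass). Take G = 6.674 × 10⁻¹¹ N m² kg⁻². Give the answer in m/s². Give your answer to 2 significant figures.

6.2 × 10⁻³ m/s²

Δg = 2GMr/d³
   = 2 × (6.674 × 10⁻¹¹) × (2.8 × 10³⁰) × (3.4) / (5.9 × 10⁷)³
   = 6.2 × 10⁻³ m/s²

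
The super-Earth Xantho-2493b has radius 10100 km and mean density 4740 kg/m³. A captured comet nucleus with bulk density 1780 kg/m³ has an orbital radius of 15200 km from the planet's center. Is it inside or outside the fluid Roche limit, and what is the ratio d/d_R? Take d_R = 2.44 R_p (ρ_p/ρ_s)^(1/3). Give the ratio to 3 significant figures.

inside; d/d_R ≈ 0.445

d_R = 2.44 × (10100 km) × (4740/1780)^(1/3) = 34160 km
d/d_R = (15200) / (34160) = 0.445
Since d/d_R < 1, the body is inside the Roche limit.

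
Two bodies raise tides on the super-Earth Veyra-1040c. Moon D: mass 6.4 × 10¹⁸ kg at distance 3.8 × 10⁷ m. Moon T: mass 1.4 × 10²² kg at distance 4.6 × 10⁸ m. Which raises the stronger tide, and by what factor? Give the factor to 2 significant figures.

Moon T, by a factor of ≈ 1.2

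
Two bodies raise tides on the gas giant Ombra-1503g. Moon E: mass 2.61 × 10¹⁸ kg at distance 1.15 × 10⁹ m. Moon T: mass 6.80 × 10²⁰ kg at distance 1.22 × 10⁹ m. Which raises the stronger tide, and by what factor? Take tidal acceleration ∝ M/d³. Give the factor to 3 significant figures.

Tidal stretch scales as M/d³; compute that for each body.
Moon E: (2.61 × 10¹⁸) / (1.15 × 10⁹)³ = 1.716 × 10⁻⁹
Moon T: (6.80 × 10²⁰) / (1.22 × 10⁹)³ = 3.745 × 10⁻⁷
Ratio (larger/smaller) = 218

Moon T, by a factor of ≈ 218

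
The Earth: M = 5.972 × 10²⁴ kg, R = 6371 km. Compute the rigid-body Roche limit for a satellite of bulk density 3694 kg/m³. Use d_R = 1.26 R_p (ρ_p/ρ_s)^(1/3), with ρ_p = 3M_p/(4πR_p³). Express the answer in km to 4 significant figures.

9174 km

ρ_p = 3M_p/(4πR_p³) = 3 × (5.972 × 10²⁴) / (4π × (6.371 × 10⁶ m)³) = 5513 kg/m³
d_R = 1.26 × 6371 km × (5513/3694)^(1/3)
    = 9174 km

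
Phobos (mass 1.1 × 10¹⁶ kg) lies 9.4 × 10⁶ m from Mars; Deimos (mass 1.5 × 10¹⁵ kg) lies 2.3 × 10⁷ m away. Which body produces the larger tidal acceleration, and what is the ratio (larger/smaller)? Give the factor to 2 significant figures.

Phobos, by a factor of ≈ 110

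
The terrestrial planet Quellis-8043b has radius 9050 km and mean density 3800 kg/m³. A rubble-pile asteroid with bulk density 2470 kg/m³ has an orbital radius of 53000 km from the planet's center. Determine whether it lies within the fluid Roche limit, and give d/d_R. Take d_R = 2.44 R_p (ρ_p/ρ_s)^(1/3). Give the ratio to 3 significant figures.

outside; d/d_R ≈ 2.08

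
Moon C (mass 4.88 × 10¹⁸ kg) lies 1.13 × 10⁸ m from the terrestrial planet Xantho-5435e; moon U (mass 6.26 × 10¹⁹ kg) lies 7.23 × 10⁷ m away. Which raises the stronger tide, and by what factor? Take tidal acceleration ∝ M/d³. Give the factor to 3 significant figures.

Moon U, by a factor of ≈ 49.0

Tidal stretch scales as M/d³; compute that for each body.
Moon C: (4.88 × 10¹⁸) / (1.13 × 10⁸)³ = 3.382 × 10⁻⁶
Moon U: (6.26 × 10¹⁹) / (7.23 × 10⁷)³ = 1.656 × 10⁻⁴
Ratio (larger/smaller) = 49.0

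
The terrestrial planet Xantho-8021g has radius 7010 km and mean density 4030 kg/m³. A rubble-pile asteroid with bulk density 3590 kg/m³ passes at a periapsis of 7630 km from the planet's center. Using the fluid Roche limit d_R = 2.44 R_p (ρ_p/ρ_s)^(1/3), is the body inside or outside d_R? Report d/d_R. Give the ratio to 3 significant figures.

d_R = 2.44 × (7010 km) × (4030/3590)^(1/3) = 17780 km
d/d_R = (7630) / (17780) = 0.429
Since d/d_R < 1, the body is inside the Roche limit.

inside; d/d_R ≈ 0.429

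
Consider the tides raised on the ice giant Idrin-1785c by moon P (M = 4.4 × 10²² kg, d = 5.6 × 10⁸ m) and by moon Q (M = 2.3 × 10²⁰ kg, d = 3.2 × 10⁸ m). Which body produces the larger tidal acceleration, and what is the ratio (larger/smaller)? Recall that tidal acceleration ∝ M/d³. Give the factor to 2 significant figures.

The tide-raising term goes as M/d³ (the gradient of a 1/d² field).
Moon P: (4.4 × 10²²) / (5.6 × 10⁸)³ = 2.505 × 10⁻⁴
Moon Q: (2.3 × 10²⁰) / (3.2 × 10⁸)³ = 7.019 × 10⁻⁶
Ratio (larger/smaller) = 36

Moon P, by a factor of ≈ 36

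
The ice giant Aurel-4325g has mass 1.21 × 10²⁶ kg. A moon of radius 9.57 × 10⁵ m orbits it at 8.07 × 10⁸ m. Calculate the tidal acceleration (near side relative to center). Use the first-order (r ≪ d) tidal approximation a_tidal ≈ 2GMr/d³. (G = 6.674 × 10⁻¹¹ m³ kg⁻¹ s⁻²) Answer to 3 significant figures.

Differencing GM/(d−r)² and GM/d² to first order in r/d gives 2GMr/d³.
Δa = 2GMr/d³
   = 2 × (6.674 × 10⁻¹¹) × (1.21 × 10²⁶) × (9.57 × 10⁵) / (8.07 × 10⁸)³
   = 2.94 × 10⁻⁵ m/s²

2.94 × 10⁻⁵ m/s²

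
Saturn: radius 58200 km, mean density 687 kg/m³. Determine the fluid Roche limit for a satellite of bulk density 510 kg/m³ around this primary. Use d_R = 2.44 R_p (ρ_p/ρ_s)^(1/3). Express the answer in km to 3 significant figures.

d_R = 2.44 × 58200 km × (687/510)^(1/3)
    = 1.57 × 10⁵ km

1.57 × 10⁵ km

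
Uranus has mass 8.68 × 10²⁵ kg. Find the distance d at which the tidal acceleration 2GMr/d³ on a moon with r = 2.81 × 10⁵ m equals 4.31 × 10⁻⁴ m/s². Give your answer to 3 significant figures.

1.96 × 10⁸ m

2GMr/d³ = a_tidal  ⇒  d = (2GMr / a_tidal)^(1/3)
d = (2 × 6.674×10⁻¹¹ × (8.68 × 10²⁵) × (2.81 × 10⁵) / (4.31 × 10⁻⁴))^(1/3)
  = 1.96 × 10⁸ m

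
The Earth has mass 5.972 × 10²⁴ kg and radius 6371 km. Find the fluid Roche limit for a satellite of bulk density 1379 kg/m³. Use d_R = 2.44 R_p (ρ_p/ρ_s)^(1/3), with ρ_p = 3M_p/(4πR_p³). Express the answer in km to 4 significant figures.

ρ_p = 3M_p/(4πR_p³) = 3 × (5.972 × 10²⁴) / (4π × (6.371 × 10⁶ m)³) = 5513 kg/m³
d_R = 2.44 × 6371 km × (5513/1379)^(1/3)
    = 24670 km

24670 km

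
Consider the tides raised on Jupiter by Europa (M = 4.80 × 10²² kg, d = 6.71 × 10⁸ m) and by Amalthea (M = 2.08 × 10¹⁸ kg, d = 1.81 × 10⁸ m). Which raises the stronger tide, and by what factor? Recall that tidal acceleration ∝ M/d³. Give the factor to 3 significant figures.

Tidal stretch scales as M/d³; compute that for each body.
Europa: (4.80 × 10²²) / (6.71 × 10⁸)³ = 1.589 × 10⁻⁴
Amalthea: (2.08 × 10¹⁸) / (1.81 × 10⁸)³ = 3.508 × 10⁻⁷
Ratio (larger/smaller) = 453

Europa, by a factor of ≈ 453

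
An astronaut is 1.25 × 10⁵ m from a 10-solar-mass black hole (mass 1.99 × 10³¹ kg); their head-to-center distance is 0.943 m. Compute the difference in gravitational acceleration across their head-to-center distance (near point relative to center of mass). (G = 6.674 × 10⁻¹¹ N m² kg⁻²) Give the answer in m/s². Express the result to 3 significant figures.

1.28 × 10⁶ m/s²

Since r ≪ d, expand the inverse-square field across one radius to get the leading 2GMr/d³ term.
a_tidal = 2GMr/d³
        = 2 × (6.674 × 10⁻¹¹) × (1.99 × 10³¹) × (0.943) / (1.25 × 10⁵)³
        = 1.28 × 10⁶ m/s²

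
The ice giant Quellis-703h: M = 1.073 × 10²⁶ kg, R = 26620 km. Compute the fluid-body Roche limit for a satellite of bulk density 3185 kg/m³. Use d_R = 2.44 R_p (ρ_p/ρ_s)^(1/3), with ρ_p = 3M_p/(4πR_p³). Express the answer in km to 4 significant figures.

ρ_p = 3M_p/(4πR_p³) = 3 × (1.073 × 10²⁶) / (4π × (2.662 × 10⁷ m)³) = 1358 kg/m³
d_R = 2.44 × 26620 km × (1358/3185)^(1/3)
    = 48890 km

48890 km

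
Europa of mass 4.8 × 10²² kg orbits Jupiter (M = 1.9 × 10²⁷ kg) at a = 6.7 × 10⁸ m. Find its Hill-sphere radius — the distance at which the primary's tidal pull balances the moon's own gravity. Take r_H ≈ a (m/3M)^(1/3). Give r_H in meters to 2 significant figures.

1.4 × 10⁷ m

r_H ≈ a (m/3M)^(1/3)
    = (6.7 × 10⁸) × (4.8 × 10²² / (3 × 1.9 × 10²⁷))^(1/3)
    = 1.4 × 10⁷ m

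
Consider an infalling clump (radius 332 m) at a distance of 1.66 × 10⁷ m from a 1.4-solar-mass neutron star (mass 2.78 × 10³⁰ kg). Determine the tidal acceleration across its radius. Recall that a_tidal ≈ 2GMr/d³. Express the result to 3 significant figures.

2.69 × 10¹ m/s²

The tidal stretch is the gradient of GM/d² times the body's extent r, hence the 1/d³ dependence.
a_tidal = 2GMr/d³
        = 2 × (6.674 × 10⁻¹¹) × (2.78 × 10³⁰) × (332) / (1.66 × 10⁷)³
        = 2.69 × 10¹ m/s²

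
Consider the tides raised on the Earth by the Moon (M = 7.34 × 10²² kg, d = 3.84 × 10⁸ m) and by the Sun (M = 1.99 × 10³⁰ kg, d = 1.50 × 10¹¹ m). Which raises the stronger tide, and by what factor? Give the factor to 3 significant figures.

The Moon, by a factor of ≈ 2.20

Tidal acceleration ∝ M/d³, so compare M/d³ for each.
The Moon: (7.34 × 10²²) / (3.84 × 10⁸)³ = 1.296 × 10⁻³
The Sun: (1.99 × 10³⁰) / (1.50 × 10¹¹)³ = 5.896 × 10⁻⁴
Ratio (larger/smaller) = 2.20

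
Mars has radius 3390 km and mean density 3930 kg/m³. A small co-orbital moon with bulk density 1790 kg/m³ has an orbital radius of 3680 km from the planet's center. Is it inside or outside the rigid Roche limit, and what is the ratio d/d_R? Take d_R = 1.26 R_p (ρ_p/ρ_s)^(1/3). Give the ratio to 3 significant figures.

inside; d/d_R ≈ 0.663

d_R = 1.26 × (3390 km) × (3930/1790)^(1/3) = 5552 km
d/d_R = (3680) / (5552) = 0.663
Since d/d_R < 1, the body is inside the Roche limit.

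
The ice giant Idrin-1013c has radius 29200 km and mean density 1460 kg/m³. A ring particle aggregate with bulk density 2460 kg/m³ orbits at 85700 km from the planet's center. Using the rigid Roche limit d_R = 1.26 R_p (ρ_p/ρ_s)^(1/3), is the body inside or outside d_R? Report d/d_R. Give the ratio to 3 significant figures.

outside; d/d_R ≈ 2.77

d_R = 1.26 × (29200 km) × (1460/2460)^(1/3) = 30920 km
d/d_R = (85700) / (30920) = 2.77
Since d/d_R > 1, the body is outside the Roche limit.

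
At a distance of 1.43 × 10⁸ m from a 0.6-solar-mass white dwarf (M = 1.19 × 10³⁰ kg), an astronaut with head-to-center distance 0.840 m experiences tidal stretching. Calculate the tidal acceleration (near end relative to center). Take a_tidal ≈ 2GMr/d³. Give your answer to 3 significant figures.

4.56 × 10⁻⁵ m/s²

Δa = 2GMr/d³
   = 2 × (6.674 × 10⁻¹¹) × (1.19 × 10³⁰) × (0.840) / (1.43 × 10⁸)³
   = 4.56 × 10⁻⁵ m/s²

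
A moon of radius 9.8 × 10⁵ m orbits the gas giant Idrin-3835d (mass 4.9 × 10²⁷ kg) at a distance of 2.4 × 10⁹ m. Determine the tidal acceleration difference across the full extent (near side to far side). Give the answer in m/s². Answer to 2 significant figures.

Differencing GM/(d−r)² and GM/(d+r)² to first order in r/d gives 4GMr/d³.
Δg = 4GMr/d³
   = 4 × (6.674 × 10⁻¹¹) × (4.9 × 10²⁷) × (9.8 × 10⁵) / (2.4 × 10⁹)³
   = 9.3 × 10⁻⁵ m/s²

9.3 × 10⁻⁵ m/s²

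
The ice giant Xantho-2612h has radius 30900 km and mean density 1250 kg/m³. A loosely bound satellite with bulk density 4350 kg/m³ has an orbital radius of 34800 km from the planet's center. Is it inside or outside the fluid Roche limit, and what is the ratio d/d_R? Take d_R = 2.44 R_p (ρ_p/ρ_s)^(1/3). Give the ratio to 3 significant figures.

d_R = 2.44 × (30900 km) × (1250/4350)^(1/3) = 49750 km
d/d_R = (34800) / (49750) = 0.699
Since d/d_R < 1, the body is inside the Roche limit.

inside; d/d_R ≈ 0.699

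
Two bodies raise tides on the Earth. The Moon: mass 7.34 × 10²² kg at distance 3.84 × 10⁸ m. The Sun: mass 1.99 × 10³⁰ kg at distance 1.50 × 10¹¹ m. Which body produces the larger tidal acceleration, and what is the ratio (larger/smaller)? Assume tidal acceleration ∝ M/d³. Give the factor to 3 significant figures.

The Moon, by a factor of ≈ 2.20

Tidal acceleration ∝ M/d³, so compare M/d³ for each.
The Moon: (7.34 × 10²²) / (3.84 × 10⁸)³ = 1.296 × 10⁻³
The Sun: (1.99 × 10³⁰) / (1.50 × 10¹¹)³ = 5.896 × 10⁻⁴
Ratio (larger/smaller) = 2.20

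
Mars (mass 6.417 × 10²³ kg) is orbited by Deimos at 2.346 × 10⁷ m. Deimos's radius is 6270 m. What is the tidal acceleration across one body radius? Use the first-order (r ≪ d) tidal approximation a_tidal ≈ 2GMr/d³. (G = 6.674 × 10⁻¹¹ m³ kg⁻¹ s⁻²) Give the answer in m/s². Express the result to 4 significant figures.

4.159 × 10⁻⁵ m/s²

Δa = 2GMr/d³
   = 2 × (6.674 × 10⁻¹¹) × (6.417 × 10²³) × (6270) / (2.346 × 10⁷)³
   = 4.159 × 10⁻⁵ m/s²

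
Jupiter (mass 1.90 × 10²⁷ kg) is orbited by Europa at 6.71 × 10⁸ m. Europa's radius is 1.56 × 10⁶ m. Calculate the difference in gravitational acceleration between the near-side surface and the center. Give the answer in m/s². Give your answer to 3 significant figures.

Since r ≪ d, expand the inverse-square field across one radius to get the leading 2GMr/d³ term.
Δg = 2GMr/d³
   = 2 × (6.674 × 10⁻¹¹) × (1.90 × 10²⁷) × (1.56 × 10⁶) / (6.71 × 10⁸)³
   = 1.31 × 10⁻³ m/s²

1.31 × 10⁻³ m/s²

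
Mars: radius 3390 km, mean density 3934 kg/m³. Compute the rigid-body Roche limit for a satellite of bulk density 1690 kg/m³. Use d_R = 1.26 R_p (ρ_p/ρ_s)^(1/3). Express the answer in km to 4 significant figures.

d_R = 1.26 × 3390 km × (3934/1690)^(1/3)
    = 5661 km

5661 km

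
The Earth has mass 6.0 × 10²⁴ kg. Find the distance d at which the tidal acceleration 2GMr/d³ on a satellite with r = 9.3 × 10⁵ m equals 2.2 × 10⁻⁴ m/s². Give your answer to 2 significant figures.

1.5 × 10⁸ m

2GMr/d³ = a_tidal  ⇒  d = (2GMr / a_tidal)^(1/3)
d = (2 × 6.674×10⁻¹¹ × (6.0 × 10²⁴) × (9.3 × 10⁵) / (2.2 × 10⁻⁴))^(1/3)
  = 1.5 × 10⁸ m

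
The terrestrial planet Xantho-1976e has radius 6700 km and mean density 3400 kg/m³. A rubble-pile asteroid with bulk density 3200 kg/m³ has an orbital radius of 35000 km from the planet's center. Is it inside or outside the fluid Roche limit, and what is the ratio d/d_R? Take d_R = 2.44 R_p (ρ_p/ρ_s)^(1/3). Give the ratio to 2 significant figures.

outside; d/d_R ≈ 2.1

d_R = 2.44 × (6700 km) × (3400/3200)^(1/3) = 16680 km
d/d_R = (35000) / (16680) = 2.1
Since d/d_R > 1, the body is outside the Roche limit.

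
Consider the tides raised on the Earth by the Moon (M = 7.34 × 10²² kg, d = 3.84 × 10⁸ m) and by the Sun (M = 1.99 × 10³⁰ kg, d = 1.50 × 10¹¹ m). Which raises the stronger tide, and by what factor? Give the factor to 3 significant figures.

Tidal acceleration ∝ M/d³, so compare M/d³ for each.
The Moon: (7.34 × 10²²) / (3.84 × 10⁸)³ = 1.296 × 10⁻³
The Sun: (1.99 × 10³⁰) / (1.50 × 10¹¹)³ = 5.896 × 10⁻⁴
Ratio (larger/smaller) = 2.20

The Moon, by a factor of ≈ 2.20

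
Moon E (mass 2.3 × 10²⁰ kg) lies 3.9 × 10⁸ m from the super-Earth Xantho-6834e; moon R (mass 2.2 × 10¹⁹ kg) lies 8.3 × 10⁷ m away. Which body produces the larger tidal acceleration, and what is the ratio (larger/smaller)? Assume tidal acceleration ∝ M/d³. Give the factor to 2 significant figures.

Tidal acceleration ∝ M/d³, so compare M/d³ for each.
Moon E: (2.3 × 10²⁰) / (3.9 × 10⁸)³ = 3.877 × 10⁻⁶
Moon R: (2.2 × 10¹⁹) / (8.3 × 10⁷)³ = 3.848 × 10⁻⁵
Ratio (larger/smaller) = 9.9

Moon R, by a factor of ≈ 9.9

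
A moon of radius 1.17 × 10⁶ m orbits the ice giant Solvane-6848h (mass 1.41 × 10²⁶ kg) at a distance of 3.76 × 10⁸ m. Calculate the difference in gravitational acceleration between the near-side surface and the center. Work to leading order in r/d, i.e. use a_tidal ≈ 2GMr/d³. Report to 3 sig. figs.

Since r ≪ d, expand the inverse-square field across one radius to get the leading 2GMr/d³ term.
Δa = 2GMr/d³
   = 2 × (6.674 × 10⁻¹¹) × (1.41 × 10²⁶) × (1.17 × 10⁶) / (3.76 × 10⁸)³
   = 4.14 × 10⁻⁴ m/s²

4.14 × 10⁻⁴ m/s²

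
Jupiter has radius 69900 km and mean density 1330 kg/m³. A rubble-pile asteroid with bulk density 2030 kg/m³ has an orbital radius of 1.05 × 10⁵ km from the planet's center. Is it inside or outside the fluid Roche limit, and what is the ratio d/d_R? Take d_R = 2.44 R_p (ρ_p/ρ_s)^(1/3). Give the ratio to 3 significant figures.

inside; d/d_R ≈ 0.709

d_R = 2.44 × (69900 km) × (1330/2030)^(1/3) = 1.481 × 10⁵ km
d/d_R = (1.05 × 10⁵) / (1.481 × 10⁵) = 0.709
Since d/d_R < 1, the body is inside the Roche limit.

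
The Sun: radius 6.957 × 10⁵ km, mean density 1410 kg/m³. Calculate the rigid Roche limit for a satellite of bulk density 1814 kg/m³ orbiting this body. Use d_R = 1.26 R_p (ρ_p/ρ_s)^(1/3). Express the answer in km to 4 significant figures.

8.060 × 10⁵ km

d_R = 1.26 × 6.957 × 10⁵ km × (1410/1814)^(1/3)
    = 8.060 × 10⁵ km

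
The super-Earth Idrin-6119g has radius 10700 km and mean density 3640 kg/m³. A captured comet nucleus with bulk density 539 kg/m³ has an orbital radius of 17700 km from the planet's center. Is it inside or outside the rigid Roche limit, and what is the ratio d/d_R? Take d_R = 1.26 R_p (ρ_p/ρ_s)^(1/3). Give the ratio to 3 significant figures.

d_R = 1.26 × (10700 km) × (3640/539)^(1/3) = 25480 km
d/d_R = (17700) / (25480) = 0.695
Since d/d_R < 1, the body is inside the Roche limit.

inside; d/d_R ≈ 0.695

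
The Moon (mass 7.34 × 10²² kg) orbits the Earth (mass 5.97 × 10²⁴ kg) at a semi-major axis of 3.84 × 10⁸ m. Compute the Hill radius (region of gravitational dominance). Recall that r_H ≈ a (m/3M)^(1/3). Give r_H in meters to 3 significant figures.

r_H ≈ a (m/3M)^(1/3)
    = (3.84 × 10⁸) × (7.34 × 10²² / (3 × 5.97 × 10²⁴))^(1/3)
    = 6.15 × 10⁷ m

6.15 × 10⁷ m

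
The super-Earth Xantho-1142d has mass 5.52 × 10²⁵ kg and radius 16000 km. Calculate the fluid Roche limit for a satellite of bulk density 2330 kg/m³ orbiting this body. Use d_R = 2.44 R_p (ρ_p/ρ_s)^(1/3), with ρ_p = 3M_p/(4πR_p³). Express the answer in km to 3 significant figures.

43500 km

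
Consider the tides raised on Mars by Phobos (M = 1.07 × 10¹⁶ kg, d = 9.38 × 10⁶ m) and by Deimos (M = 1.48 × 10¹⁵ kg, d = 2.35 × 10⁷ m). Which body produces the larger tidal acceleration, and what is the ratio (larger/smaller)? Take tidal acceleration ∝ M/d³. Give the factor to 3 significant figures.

Phobos, by a factor of ≈ 114

Compare M/d³ for the two perturbers:
Phobos: (1.07 × 10¹⁶) / (9.38 × 10⁶)³ = 1.297 × 10⁻⁵
Deimos: (1.48 × 10¹⁵) / (2.35 × 10⁷)³ = 1.140 × 10⁻⁷
Ratio (larger/smaller) = 114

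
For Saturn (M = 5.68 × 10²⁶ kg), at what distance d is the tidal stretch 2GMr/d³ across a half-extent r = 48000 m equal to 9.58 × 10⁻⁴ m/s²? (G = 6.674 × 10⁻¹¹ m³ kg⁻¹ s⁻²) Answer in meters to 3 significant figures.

1.56 × 10⁸ m

2GMr/d³ = a_tidal  ⇒  d = (2GMr / a_tidal)^(1/3)
d = (2 × 6.674×10⁻¹¹ × (5.68 × 10²⁶) × (48000) / (9.58 × 10⁻⁴))^(1/3)
  = 1.56 × 10⁸ m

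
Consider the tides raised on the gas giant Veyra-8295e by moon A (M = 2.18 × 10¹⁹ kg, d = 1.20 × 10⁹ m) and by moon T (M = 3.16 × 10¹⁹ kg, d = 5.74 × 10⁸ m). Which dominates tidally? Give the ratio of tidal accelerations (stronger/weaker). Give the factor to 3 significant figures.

Moon T, by a factor of ≈ 13.2

Compare M/d³ for the two perturbers:
Moon A: (2.18 × 10¹⁹) / (1.20 × 10⁹)³ = 1.262 × 10⁻⁸
Moon T: (3.16 × 10¹⁹) / (5.74 × 10⁸)³ = 1.671 × 10⁻⁷
Ratio (larger/smaller) = 13.2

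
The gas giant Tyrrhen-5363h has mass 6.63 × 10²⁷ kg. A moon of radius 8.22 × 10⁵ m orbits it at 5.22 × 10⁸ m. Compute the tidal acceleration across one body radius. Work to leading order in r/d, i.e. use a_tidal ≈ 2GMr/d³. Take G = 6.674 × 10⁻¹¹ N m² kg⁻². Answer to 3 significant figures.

5.11 × 10⁻³ m/s²

a_tidal = 2GMr/d³
        = 2 × (6.674 × 10⁻¹¹) × (6.63 × 10²⁷) × (8.22 × 10⁵) / (5.22 × 10⁸)³
        = 5.11 × 10⁻³ m/s²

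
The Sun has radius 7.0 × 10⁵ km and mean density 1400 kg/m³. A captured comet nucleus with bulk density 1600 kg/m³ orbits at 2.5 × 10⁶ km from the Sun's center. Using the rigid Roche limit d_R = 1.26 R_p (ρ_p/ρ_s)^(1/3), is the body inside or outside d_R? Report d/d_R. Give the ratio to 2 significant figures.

outside; d/d_R ≈ 3.0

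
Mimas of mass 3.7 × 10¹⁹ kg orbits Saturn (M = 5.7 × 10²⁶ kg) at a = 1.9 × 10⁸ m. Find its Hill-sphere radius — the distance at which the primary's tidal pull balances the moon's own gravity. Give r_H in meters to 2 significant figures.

r_H ≈ a (m/3M)^(1/3)
    = (1.9 × 10⁸) × (3.7 × 10¹⁹ / (3 × 5.7 × 10²⁶))^(1/3)
    = 5.3 × 10⁵ m

5.3 × 10⁵ m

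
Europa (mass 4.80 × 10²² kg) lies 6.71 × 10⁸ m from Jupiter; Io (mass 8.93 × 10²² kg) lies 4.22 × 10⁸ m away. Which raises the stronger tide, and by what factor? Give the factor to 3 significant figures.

Tidal acceleration ∝ M/d³, so compare M/d³ for each.
Europa: (4.80 × 10²²) / (6.71 × 10⁸)³ = 1.589 × 10⁻⁴
Io: (8.93 × 10²²) / (4.22 × 10⁸)³ = 1.188 × 10⁻³
Ratio (larger/smaller) = 7.48

Io, by a factor of ≈ 7.48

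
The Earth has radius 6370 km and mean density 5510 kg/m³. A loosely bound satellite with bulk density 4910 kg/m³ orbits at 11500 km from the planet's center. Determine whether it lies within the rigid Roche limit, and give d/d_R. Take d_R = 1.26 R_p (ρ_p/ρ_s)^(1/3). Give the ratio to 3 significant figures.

d_R = 1.26 × (6370 km) × (5510/4910)^(1/3) = 8341 km
d/d_R = (11500) / (8341) = 1.38
Since d/d_R > 1, the body is outside the Roche limit.

outside; d/d_R ≈ 1.38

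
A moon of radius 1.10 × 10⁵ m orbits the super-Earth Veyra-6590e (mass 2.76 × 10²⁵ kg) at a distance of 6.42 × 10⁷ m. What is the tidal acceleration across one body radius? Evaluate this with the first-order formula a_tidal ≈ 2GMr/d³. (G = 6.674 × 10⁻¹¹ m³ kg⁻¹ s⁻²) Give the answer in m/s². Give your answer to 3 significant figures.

1.53 × 10⁻³ m/s²

Δg = 2GMr/d³
   = 2 × (6.674 × 10⁻¹¹) × (2.76 × 10²⁵) × (1.10 × 10⁵) / (6.42 × 10⁷)³
   = 1.53 × 10⁻³ m/s²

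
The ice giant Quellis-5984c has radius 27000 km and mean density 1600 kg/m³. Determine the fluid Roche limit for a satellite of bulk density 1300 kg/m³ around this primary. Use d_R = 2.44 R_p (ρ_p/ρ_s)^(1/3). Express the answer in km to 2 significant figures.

d_R = 2.44 × 27000 km × (1600/1300)^(1/3)
    = 71000 km

71000 km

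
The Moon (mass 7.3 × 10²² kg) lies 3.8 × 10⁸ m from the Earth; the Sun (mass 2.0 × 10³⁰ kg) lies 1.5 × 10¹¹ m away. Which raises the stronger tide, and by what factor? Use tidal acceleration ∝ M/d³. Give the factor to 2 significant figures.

The tide-raising term goes as M/d³ (the gradient of a 1/d² field).
The Moon: (7.3 × 10²²) / (3.8 × 10⁸)³ = 1.330 × 10⁻³
The Sun: (2.0 × 10³⁰) / (1.5 × 10¹¹)³ = 5.926 × 10⁻⁴
Ratio (larger/smaller) = 2.2

The Moon, by a factor of ≈ 2.2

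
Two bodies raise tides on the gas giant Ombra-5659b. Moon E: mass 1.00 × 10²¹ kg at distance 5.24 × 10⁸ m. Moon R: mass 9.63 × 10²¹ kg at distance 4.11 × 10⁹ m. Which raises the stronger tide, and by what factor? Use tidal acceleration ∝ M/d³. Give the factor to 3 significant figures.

Tidal stretch scales as M/d³; compute that for each body.
Moon E: (1.00 × 10²¹) / (5.24 × 10⁸)³ = 6.950 × 10⁻⁶
Moon R: (9.63 × 10²¹) / (4.11 × 10⁹)³ = 1.387 × 10⁻⁷
Ratio (larger/smaller) = 50.1

Moon E, by a factor of ≈ 50.1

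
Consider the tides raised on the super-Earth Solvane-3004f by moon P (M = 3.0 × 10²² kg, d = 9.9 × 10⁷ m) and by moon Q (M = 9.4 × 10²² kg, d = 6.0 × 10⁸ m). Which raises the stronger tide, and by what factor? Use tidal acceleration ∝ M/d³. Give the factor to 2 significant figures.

The tide-raising term goes as M/d³ (the gradient of a 1/d² field).
Moon P: (3.0 × 10²²) / (9.9 × 10⁷)³ = 3.092 × 10⁻²
Moon Q: (9.4 × 10²²) / (6.0 × 10⁸)³ = 4.352 × 10⁻⁴
Ratio (larger/smaller) = 71

Moon P, by a factor of ≈ 71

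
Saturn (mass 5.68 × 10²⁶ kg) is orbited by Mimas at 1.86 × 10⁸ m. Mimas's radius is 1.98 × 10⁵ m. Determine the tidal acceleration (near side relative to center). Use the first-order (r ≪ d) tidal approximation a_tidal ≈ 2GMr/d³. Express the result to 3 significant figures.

2.33 × 10⁻³ m/s²

Since r ≪ d, expand the inverse-square field across one radius to get the leading 2GMr/d³ term.
a_tidal = 2GMr/d³
        = 2 × (6.674 × 10⁻¹¹) × (5.68 × 10²⁶) × (1.98 × 10⁵) / (1.86 × 10⁸)³
        = 2.33 × 10⁻³ m/s²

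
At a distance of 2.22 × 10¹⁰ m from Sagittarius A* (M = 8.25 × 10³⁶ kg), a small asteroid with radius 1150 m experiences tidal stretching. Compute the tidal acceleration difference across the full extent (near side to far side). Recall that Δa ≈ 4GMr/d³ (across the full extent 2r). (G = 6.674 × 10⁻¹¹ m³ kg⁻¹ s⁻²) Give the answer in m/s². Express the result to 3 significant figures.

2.31 × 10⁻¹ m/s²

a_tidal = 4GMr/d³
        = 4 × (6.674 × 10⁻¹¹) × (8.25 × 10³⁶) × (1150) / (2.22 × 10¹⁰)³
        = 2.31 × 10⁻¹ m/s²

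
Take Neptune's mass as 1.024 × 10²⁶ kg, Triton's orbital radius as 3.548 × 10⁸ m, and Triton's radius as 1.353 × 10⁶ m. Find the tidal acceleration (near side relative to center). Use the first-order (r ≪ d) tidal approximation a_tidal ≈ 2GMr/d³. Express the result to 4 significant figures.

4.141 × 10⁻⁴ m/s²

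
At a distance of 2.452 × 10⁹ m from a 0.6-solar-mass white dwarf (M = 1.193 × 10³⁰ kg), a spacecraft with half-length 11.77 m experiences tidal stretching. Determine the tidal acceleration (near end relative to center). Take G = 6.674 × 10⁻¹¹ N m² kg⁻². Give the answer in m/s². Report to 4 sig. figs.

1.271 × 10⁻⁷ m/s²

Δa = 2GMr/d³
   = 2 × (6.674 × 10⁻¹¹) × (1.193 × 10³⁰) × (11.77) / (2.452 × 10⁹)³
   = 1.271 × 10⁻⁷ m/s²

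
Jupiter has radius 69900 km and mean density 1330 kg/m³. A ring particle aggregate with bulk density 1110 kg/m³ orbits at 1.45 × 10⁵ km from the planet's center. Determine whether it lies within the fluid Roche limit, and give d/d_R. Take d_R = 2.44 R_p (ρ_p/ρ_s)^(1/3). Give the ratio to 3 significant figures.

inside; d/d_R ≈ 0.800

d_R = 2.44 × (69900 km) × (1330/1110)^(1/3) = 1.812 × 10⁵ km
d/d_R = (1.45 × 10⁵) / (1.812 × 10⁵) = 0.800
Since d/d_R < 1, the body is inside the Roche limit.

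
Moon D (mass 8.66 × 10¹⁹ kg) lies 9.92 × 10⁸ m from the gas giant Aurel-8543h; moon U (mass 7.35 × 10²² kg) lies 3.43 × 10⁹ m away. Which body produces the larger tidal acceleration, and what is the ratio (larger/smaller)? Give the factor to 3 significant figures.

The tide-raising term goes as M/d³ (the gradient of a 1/d² field).
Moon D: (8.66 × 10¹⁹) / (9.92 × 10⁸)³ = 8.871 × 10⁻⁸
Moon U: (7.35 × 10²²) / (3.43 × 10⁹)³ = 1.821 × 10⁻⁶
Ratio (larger/smaller) = 20.5

Moon U, by a factor of ≈ 20.5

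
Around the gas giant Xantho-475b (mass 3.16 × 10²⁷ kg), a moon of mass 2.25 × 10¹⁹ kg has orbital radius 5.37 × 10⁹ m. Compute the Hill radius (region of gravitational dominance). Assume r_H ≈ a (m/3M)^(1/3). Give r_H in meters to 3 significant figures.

7.16 × 10⁶ m

r_H ≈ a (m/3M)^(1/3)
    = (5.37 × 10⁹) × (2.25 × 10¹⁹ / (3 × 3.16 × 10²⁷))^(1/3)
    = 7.16 × 10⁶ m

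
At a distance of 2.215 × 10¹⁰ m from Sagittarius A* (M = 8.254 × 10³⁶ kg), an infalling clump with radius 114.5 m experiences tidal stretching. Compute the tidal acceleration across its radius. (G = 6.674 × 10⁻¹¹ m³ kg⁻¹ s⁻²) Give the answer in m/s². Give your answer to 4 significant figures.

a_tidal = 2GMr/d³
        = 2 × (6.674 × 10⁻¹¹) × (8.254 × 10³⁶) × (114.5) / (2.215 × 10¹⁰)³
        = 1.161 × 10⁻² m/s²

1.161 × 10⁻² m/s²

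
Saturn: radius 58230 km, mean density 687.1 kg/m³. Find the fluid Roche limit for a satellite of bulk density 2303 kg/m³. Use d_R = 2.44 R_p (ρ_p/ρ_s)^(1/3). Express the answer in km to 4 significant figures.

d_R = 2.44 × 58230 km × (687.1/2303)^(1/3)
    = 94940 km

94940 km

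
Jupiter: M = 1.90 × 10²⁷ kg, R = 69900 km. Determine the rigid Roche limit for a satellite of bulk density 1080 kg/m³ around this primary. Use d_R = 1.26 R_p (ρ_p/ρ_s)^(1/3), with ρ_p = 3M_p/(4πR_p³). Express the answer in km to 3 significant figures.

ρ_p = 3M_p/(4πR_p³) = 3 × (1.90 × 10²⁷) / (4π × (6.99 × 10⁷ m)³) = 1330 kg/m³
d_R = 1.26 × 69900 km × (1330/1080)^(1/3)
    = 94400 km

94400 km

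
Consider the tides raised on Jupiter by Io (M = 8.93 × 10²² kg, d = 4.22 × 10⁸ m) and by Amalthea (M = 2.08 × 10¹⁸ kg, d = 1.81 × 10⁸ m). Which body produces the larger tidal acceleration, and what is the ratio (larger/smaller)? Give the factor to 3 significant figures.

Io, by a factor of ≈ 3390

Compare M/d³ for the two perturbers:
Io: (8.93 × 10²²) / (4.22 × 10⁸)³ = 1.188 × 10⁻³
Amalthea: (2.08 × 10¹⁸) / (1.81 × 10⁸)³ = 3.508 × 10⁻⁷
Ratio (larger/smaller) = 3390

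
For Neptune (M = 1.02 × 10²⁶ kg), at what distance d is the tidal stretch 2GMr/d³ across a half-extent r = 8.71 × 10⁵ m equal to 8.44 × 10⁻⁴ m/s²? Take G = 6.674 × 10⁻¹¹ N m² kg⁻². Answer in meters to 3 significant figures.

2.41 × 10⁸ m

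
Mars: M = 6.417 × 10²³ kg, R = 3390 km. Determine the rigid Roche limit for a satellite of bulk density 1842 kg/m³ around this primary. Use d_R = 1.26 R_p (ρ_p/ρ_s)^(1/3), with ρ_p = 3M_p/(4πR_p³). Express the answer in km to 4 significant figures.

ρ_p = 3M_p/(4πR_p³) = 3 × (6.417 × 10²³) / (4π × (3.390 × 10⁶ m)³) = 3932 kg/m³
d_R = 1.26 × 3390 km × (3932/1842)^(1/3)
    = 5500 km

5500 km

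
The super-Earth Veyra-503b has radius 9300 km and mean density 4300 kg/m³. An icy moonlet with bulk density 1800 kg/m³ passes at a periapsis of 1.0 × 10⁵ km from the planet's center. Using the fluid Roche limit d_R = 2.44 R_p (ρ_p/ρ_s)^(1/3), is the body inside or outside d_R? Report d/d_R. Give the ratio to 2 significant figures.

outside; d/d_R ≈ 3.3

d_R = 2.44 × (9300 km) × (4300/1800)^(1/3) = 30330 km
d/d_R = (1.0 × 10⁵) / (30330) = 3.3
Since d/d_R > 1, the body is outside the Roche limit.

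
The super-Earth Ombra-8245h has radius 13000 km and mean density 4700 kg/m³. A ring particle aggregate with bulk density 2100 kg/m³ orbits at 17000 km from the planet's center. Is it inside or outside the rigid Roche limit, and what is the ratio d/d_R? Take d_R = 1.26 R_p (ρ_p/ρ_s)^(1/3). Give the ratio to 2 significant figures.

inside; d/d_R ≈ 0.79

d_R = 1.26 × (13000 km) × (4700/2100)^(1/3) = 21430 km
d/d_R = (17000) / (21430) = 0.79
Since d/d_R < 1, the body is inside the Roche limit.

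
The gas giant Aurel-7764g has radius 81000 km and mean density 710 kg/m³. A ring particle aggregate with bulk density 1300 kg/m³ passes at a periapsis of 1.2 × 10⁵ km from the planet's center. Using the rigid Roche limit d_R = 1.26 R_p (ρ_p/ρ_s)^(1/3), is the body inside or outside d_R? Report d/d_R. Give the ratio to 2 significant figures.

outside; d/d_R ≈ 1.4

d_R = 1.26 × (81000 km) × (710/1300)^(1/3) = 83420 km
d/d_R = (1.2 × 10⁵) / (83420) = 1.4
Since d/d_R > 1, the body is outside the Roche limit.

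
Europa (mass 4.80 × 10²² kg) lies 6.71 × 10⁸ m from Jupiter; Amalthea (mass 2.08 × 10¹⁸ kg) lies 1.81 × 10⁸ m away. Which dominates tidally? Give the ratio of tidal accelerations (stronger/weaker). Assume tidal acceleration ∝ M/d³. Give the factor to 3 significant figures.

Europa, by a factor of ≈ 453

Compare M/d³ for the two perturbers:
Europa: (4.80 × 10²²) / (6.71 × 10⁸)³ = 1.589 × 10⁻⁴
Amalthea: (2.08 × 10¹⁸) / (1.81 × 10⁸)³ = 3.508 × 10⁻⁷
Ratio (larger/smaller) = 453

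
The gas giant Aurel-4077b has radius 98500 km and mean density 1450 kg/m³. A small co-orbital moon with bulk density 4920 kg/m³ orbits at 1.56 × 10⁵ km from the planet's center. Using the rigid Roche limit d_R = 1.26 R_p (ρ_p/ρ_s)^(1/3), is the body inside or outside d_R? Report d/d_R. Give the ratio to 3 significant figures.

d_R = 1.26 × (98500 km) × (1450/4920)^(1/3) = 82590 km
d/d_R = (1.56 × 10⁵) / (82590) = 1.89
Since d/d_R > 1, the body is outside the Roche limit.

outside; d/d_R ≈ 1.89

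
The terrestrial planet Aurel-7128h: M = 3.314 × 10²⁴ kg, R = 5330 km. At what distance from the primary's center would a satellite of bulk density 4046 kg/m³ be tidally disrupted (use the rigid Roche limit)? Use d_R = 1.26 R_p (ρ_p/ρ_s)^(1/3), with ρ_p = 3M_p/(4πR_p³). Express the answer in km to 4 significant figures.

7313 km

ρ_p = 3M_p/(4πR_p³) = 3 × (3.314 × 10²⁴) / (4π × (5.330 × 10⁶ m)³) = 5225 kg/m³
d_R = 1.26 × 5330 km × (5225/4046)^(1/3)
    = 7313 km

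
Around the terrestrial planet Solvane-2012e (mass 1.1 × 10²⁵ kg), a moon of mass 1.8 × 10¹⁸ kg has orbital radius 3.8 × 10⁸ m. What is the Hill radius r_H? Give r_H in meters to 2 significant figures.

1.4 × 10⁶ m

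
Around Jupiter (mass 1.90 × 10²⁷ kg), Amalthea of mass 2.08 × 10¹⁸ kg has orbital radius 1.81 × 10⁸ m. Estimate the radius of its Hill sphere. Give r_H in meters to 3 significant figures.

r_H ≈ a (m/3M)^(1/3)
    = (1.81 × 10⁸) × (2.08 × 10¹⁸ / (3 × 1.90 × 10²⁷))^(1/3)
    = 1.29 × 10⁵ m

1.29 × 10⁵ m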